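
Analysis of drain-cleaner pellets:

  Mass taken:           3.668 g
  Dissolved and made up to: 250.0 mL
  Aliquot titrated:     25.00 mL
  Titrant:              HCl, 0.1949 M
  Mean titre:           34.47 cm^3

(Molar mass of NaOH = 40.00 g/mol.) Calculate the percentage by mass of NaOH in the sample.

NaOH + HCl → NaCl + H2O
n(HCl) per titration = 0.03447 × 0.1949 = 6.718 × 10^-3 mol
n(NaOH) in each aliquot = 6.718 × 10^-3 mol (1:1 ratio)
n(NaOH) in the whole flask = 6.718 × 10^-3 × 250.0/25.00 = 0.06718 mol
mass of NaOH = 0.06718 × 40.00 = 2.687 g
% NaOH = 2.687 / 3.668 × 100 = 73.26 %

73.26 %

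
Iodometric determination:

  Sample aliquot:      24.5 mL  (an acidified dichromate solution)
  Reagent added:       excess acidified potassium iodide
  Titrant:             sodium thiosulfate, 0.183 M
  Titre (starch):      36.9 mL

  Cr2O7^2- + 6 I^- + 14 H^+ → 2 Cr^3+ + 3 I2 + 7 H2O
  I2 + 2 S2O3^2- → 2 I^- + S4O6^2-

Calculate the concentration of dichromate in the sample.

n(S2O3^2-) = 0.0369 × 0.183 = 6.75 × 10^-3 mol
n(I2) = n(S2O3^2-)/2 = 3.38 × 10^-3 mol
From the 1:3 ratio, n(Cr2O7^2-) in the aliquot = 1/3 × 3.38 × 10^-3 = 1.13 × 10^-3 mol
[Cr2O7^2-] = 1.13 × 10^-3 / 0.0245 = 0.0459 mol/L

0.0459 M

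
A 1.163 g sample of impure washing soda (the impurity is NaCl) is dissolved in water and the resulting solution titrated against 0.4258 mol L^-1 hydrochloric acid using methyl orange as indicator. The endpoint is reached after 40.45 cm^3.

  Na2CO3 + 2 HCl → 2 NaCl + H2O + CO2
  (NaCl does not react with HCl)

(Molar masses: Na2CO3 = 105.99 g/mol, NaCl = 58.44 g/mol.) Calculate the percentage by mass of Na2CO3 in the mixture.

78.48 %

n(HCl) = 0.04045 × 0.4258 = 0.01722 mol
Let x = n(Na2CO3), y = n(NaCl).
Titrant: 2x = 0.01722;  mass: 105.99x + 58.44y = 1.163
Solving, x = 8.612 × 10^-3 mol, y = 4.282 × 10^-3 mol
mass of Na2CO3 = 8.612 × 10^-3 × 105.99 = 0.9128 g
% Na2CO3 = 0.9128 / 1.163 × 100 = 78.48 %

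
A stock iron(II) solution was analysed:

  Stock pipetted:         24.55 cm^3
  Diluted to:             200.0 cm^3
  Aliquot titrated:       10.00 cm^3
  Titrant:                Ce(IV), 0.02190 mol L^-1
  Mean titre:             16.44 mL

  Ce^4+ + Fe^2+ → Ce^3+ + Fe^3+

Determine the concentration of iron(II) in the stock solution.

n(Ce4+) = 0.01644 × 0.02190 = 3.600 × 10^-4 mol
n(Fe2+) in the aliquot = 3.600 × 10^-4 mol (1:1 ratio)
[Fe2+]_dilute = 3.600 × 10^-4 / 0.01000 = 0.03600 mol/L
Dilution factor = 200.0 / 24.55 = 8.147
[Fe2+]_stock = 0.03600 × 8.147 = 0.2933 mol/L

0.2933 mol/L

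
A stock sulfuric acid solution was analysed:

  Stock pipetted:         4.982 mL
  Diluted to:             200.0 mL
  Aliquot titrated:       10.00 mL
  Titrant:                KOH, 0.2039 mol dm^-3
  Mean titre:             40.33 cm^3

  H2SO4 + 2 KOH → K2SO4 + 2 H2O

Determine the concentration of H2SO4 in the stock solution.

n(KOH) = 0.04033 × 0.2039 = 8.223 × 10^-3 mol
From the 1:2 ratio, n(H2SO4) in the aliquot = 1/2 × 8.223 × 10^-3 = 4.112 × 10^-3 mol
[H2SO4]_dilute = 4.112 × 10^-3 / 0.01000 = 0.4112 mol/L
Dilution factor = 200.0 / 4.982 = 40.14
[H2SO4]_stock = 0.4112 × 40.14 = 16.51 mol/L

16.51 mol/L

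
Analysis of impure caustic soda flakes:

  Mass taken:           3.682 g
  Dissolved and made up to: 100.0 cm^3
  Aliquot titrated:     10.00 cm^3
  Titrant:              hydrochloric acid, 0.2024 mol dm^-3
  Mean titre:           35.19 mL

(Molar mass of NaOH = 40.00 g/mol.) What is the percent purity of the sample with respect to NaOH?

77.38 %

NaOH + HCl → NaCl + H2O
n(HCl) per titration = 0.03519 × 0.2024 = 7.122 × 10^-3 mol
n(NaOH) in each aliquot = 7.122 × 10^-3 mol (1:1 ratio)
n(NaOH) in the whole flask = 7.122 × 10^-3 × 100.0/10.00 = 0.07122 mol
mass of NaOH = 0.07122 × 40.00 = 2.849 g
% NaOH = 2.849 / 3.682 × 100 = 77.38 %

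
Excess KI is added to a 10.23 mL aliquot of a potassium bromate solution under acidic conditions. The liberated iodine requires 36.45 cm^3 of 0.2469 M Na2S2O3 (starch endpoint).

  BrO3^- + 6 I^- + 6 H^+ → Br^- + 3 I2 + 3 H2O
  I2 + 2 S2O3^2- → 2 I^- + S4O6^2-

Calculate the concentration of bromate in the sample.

0.1466 M

n(S2O3^2-) = 0.03645 × 0.2469 = 9.000 × 10^-3 mol
n(I2) = n(S2O3^2-)/2 = 4.500 × 10^-3 mol
From the 1:3 ratio, n(BrO3^-) in the aliquot = 1/3 × 4.500 × 10^-3 = 1.500 × 10^-3 mol
[BrO3^-] = 1.500 × 10^-3 / 0.01023 = 0.1466 mol/L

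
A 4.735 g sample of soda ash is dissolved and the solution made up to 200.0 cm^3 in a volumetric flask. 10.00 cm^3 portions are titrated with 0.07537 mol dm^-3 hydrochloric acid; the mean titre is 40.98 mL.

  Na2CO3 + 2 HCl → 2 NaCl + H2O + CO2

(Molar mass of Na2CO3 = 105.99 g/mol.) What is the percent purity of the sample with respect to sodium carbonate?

n(HCl) per titration = 0.04098 × 0.07537 = 3.089 × 10^-3 mol
From the 1:2 ratio, n(Na2CO3) in each aliquot = 1/2 × 3.089 × 10^-3 = 1.544 × 10^-3 mol
n(Na2CO3) in the whole flask = 1.544 × 10^-3 × 200.0/10.00 = 0.03089 mol
mass of Na2CO3 = 0.03089 × 105.99 = 3.274 g
% Na2CO3 = 3.274 / 4.735 × 100 = 69.14 %

69.14 %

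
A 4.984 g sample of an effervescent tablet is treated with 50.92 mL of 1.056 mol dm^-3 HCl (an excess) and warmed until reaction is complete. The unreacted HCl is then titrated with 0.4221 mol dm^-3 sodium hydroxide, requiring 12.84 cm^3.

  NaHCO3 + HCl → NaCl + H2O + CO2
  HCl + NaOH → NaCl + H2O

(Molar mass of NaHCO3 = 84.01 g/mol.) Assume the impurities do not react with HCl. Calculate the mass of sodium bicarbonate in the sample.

n(HCl) added = 0.05092 × 1.056 = 0.05377 mol
n(NaOH) used in back-titration = 0.01284 × 0.4221 = 5.420 × 10^-3 mol
n(HCl) left over = 5.420 × 10^-3 mol (1:1 ratio)
n(HCl) consumed by analyte = 0.05377 − 5.420 × 10^-3 = 0.04835 mol
n(NaHCO3) = 0.04835 mol (1:1 ratio)
mass of NaHCO3 = 0.04835 × 84.01 = 4.062 g

4.062 g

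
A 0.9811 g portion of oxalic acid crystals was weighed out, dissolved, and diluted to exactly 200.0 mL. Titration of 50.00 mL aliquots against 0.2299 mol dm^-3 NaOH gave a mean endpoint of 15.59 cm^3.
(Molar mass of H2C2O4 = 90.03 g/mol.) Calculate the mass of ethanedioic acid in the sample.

0.6454 g

H2C2O4 + 2 NaOH → Na2C2O4 + 2 H2O
n(NaOH) per titration = 0.01559 × 0.2299 = 3.584 × 10^-3 mol
From the 1:2 ratio, n(H2C2O4) in each aliquot = 1/2 × 3.584 × 10^-3 = 1.792 × 10^-3 mol
n(H2C2O4) in the whole flask = 1.792 × 10^-3 × 200.0/50.00 = 7.168 × 10^-3 mol
mass of H2C2O4 = 7.168 × 10^-3 × 90.03 = 0.6454 g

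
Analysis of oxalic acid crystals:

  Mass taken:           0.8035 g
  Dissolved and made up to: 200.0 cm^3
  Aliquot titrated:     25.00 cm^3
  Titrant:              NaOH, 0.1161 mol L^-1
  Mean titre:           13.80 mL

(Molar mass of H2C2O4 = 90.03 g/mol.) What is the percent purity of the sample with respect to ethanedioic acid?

H2C2O4 + 2 NaOH → Na2C2O4 + 2 H2O
n(NaOH) per titration = 0.01380 × 0.1161 = 1.602 × 10^-3 mol
From the 1:2 ratio, n(H2C2O4) in each aliquot = 1/2 × 1.602 × 10^-3 = 8.011 × 10^-4 mol
n(H2C2O4) in the whole flask = 8.011 × 10^-4 × 200.0/25.00 = 6.409 × 10^-3 mol
mass of H2C2O4 = 6.409 × 10^-3 × 90.03 = 0.5770 g
% H2C2O4 = 0.5770 / 0.8035 × 100 = 71.81 %

71.81 %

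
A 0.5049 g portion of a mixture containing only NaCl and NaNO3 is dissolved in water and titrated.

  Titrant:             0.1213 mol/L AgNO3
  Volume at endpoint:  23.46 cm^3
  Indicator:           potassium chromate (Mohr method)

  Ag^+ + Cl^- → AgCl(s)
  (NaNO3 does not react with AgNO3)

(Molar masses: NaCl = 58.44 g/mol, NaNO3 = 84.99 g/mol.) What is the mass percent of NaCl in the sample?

n(AgNO3) = 0.02346 × 0.1213 = 2.846 × 10^-3 mol
Let x = n(NaCl), y = n(NaNO3).
Titrant: 1x = 2.846 × 10^-3;  mass: 58.44x + 84.99y = 0.5049
Solving, x = 2.846 × 10^-3 mol, y = 3.984 × 10^-3 mol
mass of NaCl = 2.846 × 10^-3 × 58.44 = 0.1663 g
% NaCl = 0.1663 / 0.5049 × 100 = 32.94 %

32.94 %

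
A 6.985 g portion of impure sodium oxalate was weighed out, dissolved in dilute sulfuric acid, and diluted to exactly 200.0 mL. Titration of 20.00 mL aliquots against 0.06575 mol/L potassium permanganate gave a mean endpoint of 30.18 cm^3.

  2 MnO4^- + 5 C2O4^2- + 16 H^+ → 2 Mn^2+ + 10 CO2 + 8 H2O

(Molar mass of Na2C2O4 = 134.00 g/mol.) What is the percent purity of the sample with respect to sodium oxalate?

95.17 %

n(KMnO4) per titration = 0.03018 × 0.06575 = 1.984 × 10^-3 mol
From the 5:2 ratio, n(Na2C2O4) in each aliquot = 5/2 × 1.984 × 10^-3 = 4.961 × 10^-3 mol
n(Na2C2O4) in the whole flask = 4.961 × 10^-3 × 200.0/20.00 = 0.04961 mol
mass of Na2C2O4 = 0.04961 × 134.00 = 6.648 g
% Na2C2O4 = 6.648 / 6.985 × 100 = 95.17 %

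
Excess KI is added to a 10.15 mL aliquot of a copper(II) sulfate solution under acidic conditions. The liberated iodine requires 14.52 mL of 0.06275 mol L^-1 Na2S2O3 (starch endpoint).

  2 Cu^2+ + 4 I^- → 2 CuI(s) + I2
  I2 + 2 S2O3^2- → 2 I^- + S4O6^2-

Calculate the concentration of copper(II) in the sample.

0.08977 mol/L

n(S2O3^2-) = 0.01452 × 0.06275 = 9.111 × 10^-4 mol
n(I2) = n(S2O3^2-)/2 = 4.556 × 10^-4 mol
From the 2:1 ratio, n(Cu2+) in the aliquot = 2/1 × 4.556 × 10^-4 = 9.111 × 10^-4 mol
[Cu2+] = 9.111 × 10^-4 / 0.01015 = 0.08977 mol/L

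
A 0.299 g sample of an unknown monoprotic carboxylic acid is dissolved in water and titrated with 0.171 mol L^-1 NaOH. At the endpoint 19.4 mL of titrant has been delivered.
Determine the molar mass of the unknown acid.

90.1 g/mol

n(NaOH) = 0.0194 L × 0.171 mol/L = 3.32 × 10^-3 mol
n(HA) = 3.32 × 10^-3 mol (1:1 ratio)
M = m / n = 0.299 g / 3.32 × 10^-3 mol = 90.1 g/mol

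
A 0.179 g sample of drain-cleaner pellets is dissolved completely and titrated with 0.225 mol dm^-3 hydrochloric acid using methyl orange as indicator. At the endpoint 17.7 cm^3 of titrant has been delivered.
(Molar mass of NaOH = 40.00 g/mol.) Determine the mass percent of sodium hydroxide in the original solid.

89.0 %

NaOH + HCl → NaCl + H2O
n(HCl) = 0.0177 L × 0.225 mol/L = 3.98 × 10^-3 mol
n(NaOH) = 3.98 × 10^-3 mol (1:1 ratio)
mass of NaOH = 3.98 × 10^-3 × 40.00 g/mol = 0.159 g
% NaOH = 0.159 / 0.179 × 100 = 89.0 %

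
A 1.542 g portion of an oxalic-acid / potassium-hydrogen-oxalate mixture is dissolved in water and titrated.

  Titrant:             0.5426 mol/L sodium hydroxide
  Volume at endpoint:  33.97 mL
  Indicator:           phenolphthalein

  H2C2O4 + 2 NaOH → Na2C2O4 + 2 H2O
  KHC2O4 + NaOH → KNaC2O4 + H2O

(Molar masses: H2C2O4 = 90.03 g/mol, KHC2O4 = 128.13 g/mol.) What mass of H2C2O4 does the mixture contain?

n(NaOH) = 0.03397 × 0.5426 = 0.01843 mol
Let x = n(H2C2O4), y = n(KHC2O4).
Titrant: 2x + 1y = 0.01843;  mass: 90.03x + 128.13y = 1.542
Solving, x = 4.931 × 10^-3 mol, y = 8.570 × 10^-3 mol
mass of H2C2O4 = 4.931 × 10^-3 × 90.03 = 0.4440 g

0.4440 g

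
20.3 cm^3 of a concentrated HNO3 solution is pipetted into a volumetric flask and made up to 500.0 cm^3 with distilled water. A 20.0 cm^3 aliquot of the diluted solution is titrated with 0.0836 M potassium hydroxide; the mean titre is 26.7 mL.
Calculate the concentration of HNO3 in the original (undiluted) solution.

HNO3 + KOH → KNO3 + H2O
n(KOH) = 0.0267 × 0.0836 = 2.23 × 10^-3 mol
n(HNO3) in the aliquot = 2.23 × 10^-3 mol (1:1 ratio)
[HNO3]_dilute = 2.23 × 10^-3 / 0.0200 = 0.112 mol/L
Dilution factor = 500.0 / 20.3 = 24.63
[HNO3]_stock = 0.112 × 24.63 = 2.75 mol/L

2.75 M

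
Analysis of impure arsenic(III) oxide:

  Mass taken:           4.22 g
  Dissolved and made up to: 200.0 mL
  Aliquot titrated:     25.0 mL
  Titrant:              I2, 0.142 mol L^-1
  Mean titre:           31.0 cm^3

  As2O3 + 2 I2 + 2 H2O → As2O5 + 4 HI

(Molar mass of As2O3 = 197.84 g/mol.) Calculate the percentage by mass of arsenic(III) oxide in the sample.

82.5 %

n(I2) per titration = 0.0310 × 0.142 = 4.40 × 10^-3 mol
From the 1:2 ratio, n(As2O3) in each aliquot = 1/2 × 4.40 × 10^-3 = 2.20 × 10^-3 mol
n(As2O3) in the whole flask = 2.20 × 10^-3 × 200.0/25.0 = 0.0176 mol
mass of As2O3 = 0.0176 × 197.84 = 3.48 g
% As2O3 = 3.48 / 4.22 × 100 = 82.5 %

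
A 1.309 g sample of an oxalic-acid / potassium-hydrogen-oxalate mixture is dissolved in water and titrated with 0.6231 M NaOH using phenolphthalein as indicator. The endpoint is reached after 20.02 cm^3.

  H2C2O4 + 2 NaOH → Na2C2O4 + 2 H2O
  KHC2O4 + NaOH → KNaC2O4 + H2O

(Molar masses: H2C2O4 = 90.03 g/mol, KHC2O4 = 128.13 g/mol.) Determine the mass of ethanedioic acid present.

n(NaOH) = 0.02002 × 0.6231 = 0.01247 mol
Let x = n(H2C2O4), y = n(KHC2O4).
Titrant: 2x + 1y = 0.01247;  mass: 90.03x + 128.13y = 1.309
Solving, x = 1.741 × 10^-3 mol, y = 8.993 × 10^-3 mol
mass of H2C2O4 = 1.741 × 10^-3 × 90.03 = 0.1567 g

0.1567 g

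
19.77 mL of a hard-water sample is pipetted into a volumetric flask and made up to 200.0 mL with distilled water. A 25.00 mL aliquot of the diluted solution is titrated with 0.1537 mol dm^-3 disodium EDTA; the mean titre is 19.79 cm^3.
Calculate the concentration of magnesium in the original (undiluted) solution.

1.231 mol/L

Mg^2+ + EDTA^4- → [Mg(EDTA)]^2-
n(EDTA) = 0.01979 × 0.1537 = 3.042 × 10^-3 mol
n(Mg2+) in the aliquot = 3.042 × 10^-3 mol (1:1 ratio)
[Mg2+]_dilute = 3.042 × 10^-3 / 0.02500 = 0.1217 mol/L
Dilution factor = 200.0 / 19.77 = 10.12
[Mg2+]_stock = 0.1217 × 10.12 = 1.231 mol/L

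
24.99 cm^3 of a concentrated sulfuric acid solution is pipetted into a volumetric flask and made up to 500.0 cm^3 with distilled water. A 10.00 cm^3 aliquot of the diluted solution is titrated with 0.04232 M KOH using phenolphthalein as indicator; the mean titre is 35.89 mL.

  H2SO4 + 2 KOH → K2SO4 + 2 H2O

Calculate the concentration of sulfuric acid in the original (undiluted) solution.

n(KOH) = 0.03589 × 0.04232 = 1.519 × 10^-3 mol
From the 1:2 ratio, n(H2SO4) in the aliquot = 1/2 × 1.519 × 10^-3 = 7.594 × 10^-4 mol
[H2SO4]_dilute = 7.594 × 10^-4 / 0.01000 = 0.07594 mol/L
Dilution factor = 500.0 / 24.99 = 20.01
[H2SO4]_stock = 0.07594 × 20.01 = 1.519 mol/L

1.519 M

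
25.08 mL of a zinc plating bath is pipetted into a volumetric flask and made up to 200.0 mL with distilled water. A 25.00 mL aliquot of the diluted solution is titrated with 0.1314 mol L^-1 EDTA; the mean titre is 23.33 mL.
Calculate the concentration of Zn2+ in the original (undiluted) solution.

0.9779 mol/L

Zn^2+ + EDTA^4- → [Zn(EDTA)]^2-
n(EDTA) = 0.02333 × 0.1314 = 3.066 × 10^-3 mol
n(Zn2+) in the aliquot = 3.066 × 10^-3 mol (1:1 ratio)
[Zn2+]_dilute = 3.066 × 10^-3 / 0.02500 = 0.1226 mol/L
Dilution factor = 200.0 / 25.08 = 7.974
[Zn2+]_stock = 0.1226 × 7.974 = 0.9779 mol/L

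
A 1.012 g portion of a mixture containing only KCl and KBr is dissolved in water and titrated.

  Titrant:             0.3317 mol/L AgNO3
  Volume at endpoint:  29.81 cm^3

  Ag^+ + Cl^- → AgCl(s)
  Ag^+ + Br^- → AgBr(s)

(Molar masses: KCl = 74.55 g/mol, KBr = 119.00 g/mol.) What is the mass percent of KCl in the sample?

27.29 %

n(AgNO3) = 0.02981 × 0.3317 = 9.888 × 10^-3 mol
Let x = n(KCl), y = n(KBr).
Titrant: 1x + 1y = 9.888 × 10^-3;  mass: 74.55x + 119.00y = 1.012
Solving, x = 3.705 × 10^-3 mol, y = 6.183 × 10^-3 mol
mass of KCl = 3.705 × 10^-3 × 74.55 = 0.2762 g
% KCl = 0.2762 / 1.012 × 100 = 27.29 %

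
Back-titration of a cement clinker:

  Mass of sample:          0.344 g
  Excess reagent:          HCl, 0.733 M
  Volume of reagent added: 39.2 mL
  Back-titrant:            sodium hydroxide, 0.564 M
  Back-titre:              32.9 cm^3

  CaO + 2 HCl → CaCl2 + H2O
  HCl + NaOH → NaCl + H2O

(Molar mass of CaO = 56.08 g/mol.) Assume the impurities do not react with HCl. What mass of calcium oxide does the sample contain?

n(HCl) added = 0.0392 × 0.733 = 0.0287 mol
n(NaOH) used in back-titration = 0.0329 × 0.564 = 0.0186 mol
n(HCl) left over = 0.0186 mol (1:1 ratio)
n(HCl) consumed by analyte = 0.0287 − 0.0186 = 0.0102 mol
From the 1:2 ratio, n(CaO) = 1/2 × 0.0102 = 5.09 × 10^-3 mol
mass of CaO = 5.09 × 10^-3 × 56.08 = 0.285 g

0.285 g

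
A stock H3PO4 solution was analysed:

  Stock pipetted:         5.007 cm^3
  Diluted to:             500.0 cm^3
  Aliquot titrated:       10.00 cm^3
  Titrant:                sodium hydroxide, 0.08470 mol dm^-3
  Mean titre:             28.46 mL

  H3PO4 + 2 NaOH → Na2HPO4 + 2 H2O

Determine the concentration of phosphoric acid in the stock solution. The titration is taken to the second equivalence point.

n(NaOH) = 0.02846 × 0.08470 = 2.411 × 10^-3 mol
From the 1:2 ratio, n(H3PO4) in the aliquot = 1/2 × 2.411 × 10^-3 = 1.205 × 10^-3 mol
[H3PO4]_dilute = 1.205 × 10^-3 / 0.01000 = 0.1205 mol/L
Dilution factor = 500.0 / 5.007 = 99.86
[H3PO4]_stock = 0.1205 × 99.86 = 12.04 mol/L

12.04 mol/L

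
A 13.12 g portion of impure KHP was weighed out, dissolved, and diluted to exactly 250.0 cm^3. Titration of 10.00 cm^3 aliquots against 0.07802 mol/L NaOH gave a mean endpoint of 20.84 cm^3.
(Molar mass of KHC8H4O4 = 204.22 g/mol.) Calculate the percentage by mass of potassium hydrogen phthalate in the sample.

63.27 %

KHC8H4O4 + NaOH → KNaC8H4O4 + H2O
n(NaOH) per titration = 0.02084 × 0.07802 = 1.626 × 10^-3 mol
n(KHC8H4O4) in each aliquot = 1.626 × 10^-3 mol (1:1 ratio)
n(KHC8H4O4) in the whole flask = 1.626 × 10^-3 × 250.0/10.00 = 0.04065 mol
mass of KHC8H4O4 = 0.04065 × 204.22 = 8.301 g
% KHC8H4O4 = 8.301 / 13.12 × 100 = 63.27 %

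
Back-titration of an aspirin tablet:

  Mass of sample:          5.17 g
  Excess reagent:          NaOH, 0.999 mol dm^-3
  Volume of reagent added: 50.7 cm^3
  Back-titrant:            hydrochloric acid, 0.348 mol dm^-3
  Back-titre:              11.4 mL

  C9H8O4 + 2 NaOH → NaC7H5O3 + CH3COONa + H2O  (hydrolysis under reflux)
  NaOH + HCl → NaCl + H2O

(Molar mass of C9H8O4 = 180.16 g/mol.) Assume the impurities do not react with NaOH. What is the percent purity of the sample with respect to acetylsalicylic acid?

n(NaOH) added = 0.0507 × 0.999 = 0.0506 mol
n(HCl) used in back-titration = 0.0114 × 0.348 = 3.97 × 10^-3 mol
n(NaOH) left over = 3.97 × 10^-3 mol (1:1 ratio)
n(NaOH) consumed by analyte = 0.0506 − 3.97 × 10^-3 = 0.0467 mol
From the 1:2 ratio, n(C9H8O4) = 1/2 × 0.0467 = 0.0233 mol
mass of C9H8O4 = 0.0233 × 180.16 = 4.21 g
% C9H8O4 = 4.21 / 5.17 × 100 = 81.3 %

81.3 %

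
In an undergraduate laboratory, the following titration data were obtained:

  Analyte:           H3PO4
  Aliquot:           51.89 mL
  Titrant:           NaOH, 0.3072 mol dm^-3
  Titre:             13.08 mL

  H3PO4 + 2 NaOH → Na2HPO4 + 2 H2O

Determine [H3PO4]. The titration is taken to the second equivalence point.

n(NaOH) = 0.01308 L × 0.3072 mol/L = 4.018 × 10^-3 mol
From the 1:2 mole ratio, n(H3PO4) = 1/2 × 4.018 × 10^-3 = 2.009 × 10^-3 mol
[H3PO4] = 2.009 × 10^-3 mol / 0.05189 L = 0.03872 mol/L

0.03872 mol/L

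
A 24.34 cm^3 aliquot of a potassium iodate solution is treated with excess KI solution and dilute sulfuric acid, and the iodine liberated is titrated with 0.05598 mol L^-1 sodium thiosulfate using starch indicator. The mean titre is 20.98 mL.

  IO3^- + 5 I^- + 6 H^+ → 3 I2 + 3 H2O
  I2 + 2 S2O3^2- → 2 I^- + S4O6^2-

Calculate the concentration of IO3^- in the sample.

n(S2O3^2-) = 0.02098 × 0.05598 = 1.174 × 10^-3 mol
n(I2) = n(S2O3^2-)/2 = 5.872 × 10^-4 mol
From the 1:3 ratio, n(IO3^-) in the aliquot = 1/3 × 5.872 × 10^-4 = 1.957 × 10^-4 mol
[IO3^-] = 1.957 × 10^-4 / 0.02434 = 0.008042 mol/L

0.008042 mol/L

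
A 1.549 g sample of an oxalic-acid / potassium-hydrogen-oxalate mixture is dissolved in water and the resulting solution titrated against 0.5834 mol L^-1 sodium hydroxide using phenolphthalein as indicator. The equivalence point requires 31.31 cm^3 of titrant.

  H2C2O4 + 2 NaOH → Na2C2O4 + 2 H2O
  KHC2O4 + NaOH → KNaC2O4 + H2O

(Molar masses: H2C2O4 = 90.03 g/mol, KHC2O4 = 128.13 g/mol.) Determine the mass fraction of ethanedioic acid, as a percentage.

n(NaOH) = 0.03131 × 0.5834 = 0.01827 mol
Let x = n(H2C2O4), y = n(KHC2O4).
Titrant: 2x + 1y = 0.01827;  mass: 90.03x + 128.13y = 1.549
Solving, x = 4.761 × 10^-3 mol, y = 8.744 × 10^-3 mol
mass of H2C2O4 = 4.761 × 10^-3 × 90.03 = 0.4287 g
% H2C2O4 = 0.4287 / 1.549 × 100 = 27.67 %

27.67 %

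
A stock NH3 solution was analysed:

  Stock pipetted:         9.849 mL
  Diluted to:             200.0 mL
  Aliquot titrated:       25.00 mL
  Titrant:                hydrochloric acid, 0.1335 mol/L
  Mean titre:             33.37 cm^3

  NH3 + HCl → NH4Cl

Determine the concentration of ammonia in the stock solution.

3.619 mol/L

n(HCl) = 0.03337 × 0.1335 = 4.455 × 10^-3 mol
n(NH3) in the aliquot = 4.455 × 10^-3 mol (1:1 ratio)
[NH3]_dilute = 4.455 × 10^-3 / 0.02500 = 0.1782 mol/L
Dilution factor = 200.0 / 9.849 = 20.31
[NH3]_stock = 0.1782 × 20.31 = 3.619 mol/L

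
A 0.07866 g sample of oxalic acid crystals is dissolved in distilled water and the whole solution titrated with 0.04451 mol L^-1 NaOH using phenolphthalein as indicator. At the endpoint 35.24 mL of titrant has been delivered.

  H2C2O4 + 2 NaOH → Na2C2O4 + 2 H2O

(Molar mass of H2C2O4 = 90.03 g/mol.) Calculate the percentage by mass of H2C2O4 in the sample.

n(NaOH) = 0.03524 L × 0.04451 mol/L = 1.569 × 10^-3 mol
From the 1:2 ratio, n(H2C2O4) = 1/2 × 1.569 × 10^-3 = 7.843 × 10^-4 mol
mass of H2C2O4 = 7.843 × 10^-4 × 90.03 g/mol = 0.07061 g
% H2C2O4 = 0.07061 / 0.07866 × 100 = 89.76 %

89.76 %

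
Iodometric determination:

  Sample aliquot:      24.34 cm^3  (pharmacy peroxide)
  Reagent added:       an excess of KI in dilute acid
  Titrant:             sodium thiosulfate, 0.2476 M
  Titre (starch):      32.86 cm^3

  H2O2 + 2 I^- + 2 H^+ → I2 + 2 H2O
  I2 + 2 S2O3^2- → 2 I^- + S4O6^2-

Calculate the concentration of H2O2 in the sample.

0.1671 M

n(S2O3^2-) = 0.03286 × 0.2476 = 8.136 × 10^-3 mol
n(I2) = n(S2O3^2-)/2 = 4.068 × 10^-3 mol
n(H2O2) in the aliquot = 4.068 × 10^-3 mol (1:1 ratio)
[H2O2] = 4.068 × 10^-3 / 0.02434 = 0.1671 mol/L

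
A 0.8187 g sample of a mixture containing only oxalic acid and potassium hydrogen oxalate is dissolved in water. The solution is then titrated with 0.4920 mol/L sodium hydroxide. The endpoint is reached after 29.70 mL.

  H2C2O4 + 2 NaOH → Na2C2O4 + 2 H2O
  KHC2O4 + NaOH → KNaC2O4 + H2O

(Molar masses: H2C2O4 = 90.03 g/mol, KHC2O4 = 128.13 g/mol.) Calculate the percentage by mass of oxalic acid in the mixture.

69.70 %

n(NaOH) = 0.02970 × 0.4920 = 0.01461 mol
Let x = n(H2C2O4), y = n(KHC2O4).
Titrant: 2x + 1y = 0.01461;  mass: 90.03x + 128.13y = 0.8187
Solving, x = 6.338 × 10^-3 mol, y = 1.936 × 10^-3 mol
mass of H2C2O4 = 6.338 × 10^-3 × 90.03 = 0.5706 g
% H2C2O4 = 0.5706 / 0.8187 × 100 = 69.70 %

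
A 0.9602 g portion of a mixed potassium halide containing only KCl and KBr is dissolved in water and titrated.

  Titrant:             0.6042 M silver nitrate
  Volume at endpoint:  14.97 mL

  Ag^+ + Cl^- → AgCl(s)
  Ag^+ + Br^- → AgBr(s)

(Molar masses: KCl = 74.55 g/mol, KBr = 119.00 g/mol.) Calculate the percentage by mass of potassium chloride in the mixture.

n(AgNO3) = 0.01497 × 0.6042 = 9.045 × 10^-3 mol
Let x = n(KCl), y = n(KBr).
Titrant: 1x + 1y = 9.045 × 10^-3;  mass: 74.55x + 119.00y = 0.9602
Solving, x = 2.613 × 10^-3 mol, y = 6.432 × 10^-3 mol
mass of KCl = 2.613 × 10^-3 × 74.55 = 0.1948 g
% KCl = 0.1948 / 0.9602 × 100 = 20.29 %

20.29 %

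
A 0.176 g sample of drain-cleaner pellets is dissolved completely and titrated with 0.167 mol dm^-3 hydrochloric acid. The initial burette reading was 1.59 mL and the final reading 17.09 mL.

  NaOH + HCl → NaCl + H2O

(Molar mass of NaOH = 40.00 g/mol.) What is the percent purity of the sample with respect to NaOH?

58.8 %

n(HCl) = 0.0155 L × 0.167 mol/L = 2.59 × 10^-3 mol
n(NaOH) = 2.59 × 10^-3 mol (1:1 ratio)
mass of NaOH = 2.59 × 10^-3 × 40.00 g/mol = 0.104 g
% NaOH = 0.104 / 0.176 × 100 = 58.8 %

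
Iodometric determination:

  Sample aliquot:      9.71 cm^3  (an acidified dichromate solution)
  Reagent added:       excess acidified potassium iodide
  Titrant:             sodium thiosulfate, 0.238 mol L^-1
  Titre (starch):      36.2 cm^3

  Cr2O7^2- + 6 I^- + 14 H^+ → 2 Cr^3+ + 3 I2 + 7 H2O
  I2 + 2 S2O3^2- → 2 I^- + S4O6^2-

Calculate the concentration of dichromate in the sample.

n(S2O3^2-) = 0.0362 × 0.238 = 8.62 × 10^-3 mol
n(I2) = n(S2O3^2-)/2 = 4.31 × 10^-3 mol
From the 1:3 ratio, n(Cr2O7^2-) in the aliquot = 1/3 × 4.31 × 10^-3 = 1.44 × 10^-3 mol
[Cr2O7^2-] = 1.44 × 10^-3 / 0.00971 = 0.148 mol/L

0.148 mol/L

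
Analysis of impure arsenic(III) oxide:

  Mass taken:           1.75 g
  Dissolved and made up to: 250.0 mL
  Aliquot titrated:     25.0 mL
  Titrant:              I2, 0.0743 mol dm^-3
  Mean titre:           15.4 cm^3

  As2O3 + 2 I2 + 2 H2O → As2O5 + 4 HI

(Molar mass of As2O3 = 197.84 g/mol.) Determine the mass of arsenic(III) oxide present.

1.13 g

n(I2) per titration = 0.0154 × 0.0743 = 1.14 × 10^-3 mol
From the 1:2 ratio, n(As2O3) in each aliquot = 1/2 × 1.14 × 10^-3 = 5.72 × 10^-4 mol
n(As2O3) in the whole flask = 5.72 × 10^-4 × 250.0/25.0 = 5.72 × 10^-3 mol
mass of As2O3 = 5.72 × 10^-3 × 197.84 = 1.13 g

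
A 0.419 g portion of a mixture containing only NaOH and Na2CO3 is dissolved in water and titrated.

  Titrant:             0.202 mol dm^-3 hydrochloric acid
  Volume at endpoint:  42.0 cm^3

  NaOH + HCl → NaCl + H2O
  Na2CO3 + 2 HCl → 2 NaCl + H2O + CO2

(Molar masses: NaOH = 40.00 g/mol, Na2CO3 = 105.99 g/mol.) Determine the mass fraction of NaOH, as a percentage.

n(HCl) = 0.0420 × 0.202 = 8.48 × 10^-3 mol
Let x = n(NaOH), y = n(Na2CO3).
Titrant: 1x + 2y = 8.48 × 10^-3;  mass: 40.00x + 105.99y = 0.419
Solving, x = 2.36 × 10^-3 mol, y = 3.06 × 10^-3 mol
mass of NaOH = 2.36 × 10^-3 × 40.00 = 0.0942 g
% NaOH = 0.0942 / 0.419 × 100 = 22.5 %

22.5 %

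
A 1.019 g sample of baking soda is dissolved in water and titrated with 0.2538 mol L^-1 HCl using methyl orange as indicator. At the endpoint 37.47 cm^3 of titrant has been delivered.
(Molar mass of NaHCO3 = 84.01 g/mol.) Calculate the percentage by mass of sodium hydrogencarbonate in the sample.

NaHCO3 + HCl → NaCl + H2O + CO2
n(HCl) = 0.03747 L × 0.2538 mol/L = 9.510 × 10^-3 mol
n(NaHCO3) = 9.510 × 10^-3 mol (1:1 ratio)
mass of NaHCO3 = 9.510 × 10^-3 × 84.01 g/mol = 0.7989 g
% NaHCO3 = 0.7989 / 1.019 × 100 = 78.40 %

78.40 %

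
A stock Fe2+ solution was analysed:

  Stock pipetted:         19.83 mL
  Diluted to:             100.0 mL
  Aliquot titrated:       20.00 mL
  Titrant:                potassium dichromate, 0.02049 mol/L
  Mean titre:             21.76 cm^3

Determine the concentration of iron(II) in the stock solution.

0.6745 mol/L

Cr2O7^2- + 6 Fe^2+ + 14 H^+ → 2 Cr^3+ + 6 Fe^3+ + 7 H2O
n(K2Cr2O7) = 0.02176 × 0.02049 = 4.459 × 10^-4 mol
From the 6:1 ratio, n(Fe2+) in the aliquot = 6/1 × 4.459 × 10^-4 = 2.675 × 10^-3 mol
[Fe2+]_dilute = 2.675 × 10^-3 / 0.02000 = 0.1338 mol/L
Dilution factor = 100.0 / 19.83 = 5.043
[Fe2+]_stock = 0.1338 × 5.043 = 0.6745 mol/L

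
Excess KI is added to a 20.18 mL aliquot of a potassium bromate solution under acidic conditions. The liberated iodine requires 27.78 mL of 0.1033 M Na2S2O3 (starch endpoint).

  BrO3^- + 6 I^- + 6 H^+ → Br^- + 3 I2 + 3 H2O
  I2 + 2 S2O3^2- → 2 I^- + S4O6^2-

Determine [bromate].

n(S2O3^2-) = 0.02778 × 0.1033 = 2.870 × 10^-3 mol
n(I2) = n(S2O3^2-)/2 = 1.435 × 10^-3 mol
From the 1:3 ratio, n(BrO3^-) in the aliquot = 1/3 × 1.435 × 10^-3 = 4.783 × 10^-4 mol
[BrO3^-] = 4.783 × 10^-4 / 0.02018 = 0.02370 mol/L

0.02370 M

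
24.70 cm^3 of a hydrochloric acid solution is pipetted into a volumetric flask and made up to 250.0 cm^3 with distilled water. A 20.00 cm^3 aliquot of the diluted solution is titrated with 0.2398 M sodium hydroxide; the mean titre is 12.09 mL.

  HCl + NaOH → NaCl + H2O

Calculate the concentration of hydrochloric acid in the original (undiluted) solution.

1.467 M

n(NaOH) = 0.01209 × 0.2398 = 2.899 × 10^-3 mol
n(HCl) in the aliquot = 2.899 × 10^-3 mol (1:1 ratio)
[HCl]_dilute = 2.899 × 10^-3 / 0.02000 = 0.1450 mol/L
Dilution factor = 250.0 / 24.70 = 10.12
[HCl]_stock = 0.1450 × 10.12 = 1.467 mol/L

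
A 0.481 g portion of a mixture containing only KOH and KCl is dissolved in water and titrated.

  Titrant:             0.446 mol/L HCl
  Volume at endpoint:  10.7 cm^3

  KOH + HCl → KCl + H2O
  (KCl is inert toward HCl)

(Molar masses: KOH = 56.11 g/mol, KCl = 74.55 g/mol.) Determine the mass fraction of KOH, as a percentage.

n(HCl) = 0.0107 × 0.446 = 4.77 × 10^-3 mol
Let x = n(KOH), y = n(KCl).
Titrant: 1x = 4.77 × 10^-3;  mass: 56.11x + 74.55y = 0.481
Solving, x = 4.77 × 10^-3 mol, y = 2.86 × 10^-3 mol
mass of KOH = 4.77 × 10^-3 × 56.11 = 0.268 g
% KOH = 0.268 / 0.481 × 100 = 55.7 %

55.7 %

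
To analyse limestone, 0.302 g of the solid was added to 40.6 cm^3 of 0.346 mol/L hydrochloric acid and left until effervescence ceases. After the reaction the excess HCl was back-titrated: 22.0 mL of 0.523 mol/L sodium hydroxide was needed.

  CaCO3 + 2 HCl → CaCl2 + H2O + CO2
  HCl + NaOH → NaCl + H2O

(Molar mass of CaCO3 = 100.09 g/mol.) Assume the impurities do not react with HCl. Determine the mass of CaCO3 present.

n(HCl) added = 0.0406 × 0.346 = 0.0140 mol
n(NaOH) used in back-titration = 0.0220 × 0.523 = 0.0115 mol
n(HCl) left over = 0.0115 mol (1:1 ratio)
n(HCl) consumed by analyte = 0.0140 − 0.0115 = 2.54 × 10^-3 mol
From the 1:2 ratio, n(CaCO3) = 1/2 × 2.54 × 10^-3 = 1.27 × 10^-3 mol
mass of CaCO3 = 1.27 × 10^-3 × 100.09 = 0.127 g

0.127 g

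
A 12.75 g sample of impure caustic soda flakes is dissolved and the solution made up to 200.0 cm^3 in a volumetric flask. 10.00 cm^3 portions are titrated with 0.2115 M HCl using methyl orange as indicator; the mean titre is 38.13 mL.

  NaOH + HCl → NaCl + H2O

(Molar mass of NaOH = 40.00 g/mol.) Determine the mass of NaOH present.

6.452 g

n(HCl) per titration = 0.03813 × 0.2115 = 8.064 × 10^-3 mol
n(NaOH) in each aliquot = 8.064 × 10^-3 mol (1:1 ratio)
n(NaOH) in the whole flask = 8.064 × 10^-3 × 200.0/10.00 = 0.1613 mol
mass of NaOH = 0.1613 × 40.00 = 6.452 g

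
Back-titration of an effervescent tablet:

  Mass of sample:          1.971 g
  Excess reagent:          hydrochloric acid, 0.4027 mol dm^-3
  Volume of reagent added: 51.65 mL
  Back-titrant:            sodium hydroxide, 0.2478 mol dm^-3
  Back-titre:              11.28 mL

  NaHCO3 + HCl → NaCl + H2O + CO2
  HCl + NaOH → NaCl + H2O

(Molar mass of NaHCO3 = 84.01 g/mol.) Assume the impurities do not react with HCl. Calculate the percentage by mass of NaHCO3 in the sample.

76.74 %

n(HCl) added = 0.05165 × 0.4027 = 0.02080 mol
n(NaOH) used in back-titration = 0.01128 × 0.2478 = 2.795 × 10^-3 mol
n(HCl) left over = 2.795 × 10^-3 mol (1:1 ratio)
n(HCl) consumed by analyte = 0.02080 − 2.795 × 10^-3 = 0.01800 mol
n(NaHCO3) = 0.01800 mol (1:1 ratio)
mass of NaHCO3 = 0.01800 × 84.01 = 1.513 g
% NaHCO3 = 1.513 / 1.971 × 100 = 76.74 %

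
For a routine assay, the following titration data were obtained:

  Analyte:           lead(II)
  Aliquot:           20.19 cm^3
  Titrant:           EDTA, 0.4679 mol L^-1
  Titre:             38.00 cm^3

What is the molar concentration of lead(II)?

Pb^2+ + EDTA^4- → [Pb(EDTA)]^2-
n(EDTA) = 0.03800 L × 0.4679 mol/L = 0.01778 mol
n(Pb2+) = 0.01778 mol (1:1 mole ratio)
[Pb2+] = 0.01778 mol / 0.02019 L = 0.8806 mol/L

0.8806 mol/L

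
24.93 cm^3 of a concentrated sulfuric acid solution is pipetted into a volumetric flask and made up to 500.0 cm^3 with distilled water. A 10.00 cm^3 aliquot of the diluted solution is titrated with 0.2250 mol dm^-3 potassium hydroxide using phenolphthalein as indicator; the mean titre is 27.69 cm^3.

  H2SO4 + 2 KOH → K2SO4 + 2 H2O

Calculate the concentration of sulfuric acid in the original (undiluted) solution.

n(KOH) = 0.02769 × 0.2250 = 6.230 × 10^-3 mol
From the 1:2 ratio, n(H2SO4) in the aliquot = 1/2 × 6.230 × 10^-3 = 3.115 × 10^-3 mol
[H2SO4]_dilute = 3.115 × 10^-3 / 0.01000 = 0.3115 mol/L
Dilution factor = 500.0 / 24.93 = 20.06
[H2SO4]_stock = 0.3115 × 20.06 = 6.248 mol/L

6.248 mol/L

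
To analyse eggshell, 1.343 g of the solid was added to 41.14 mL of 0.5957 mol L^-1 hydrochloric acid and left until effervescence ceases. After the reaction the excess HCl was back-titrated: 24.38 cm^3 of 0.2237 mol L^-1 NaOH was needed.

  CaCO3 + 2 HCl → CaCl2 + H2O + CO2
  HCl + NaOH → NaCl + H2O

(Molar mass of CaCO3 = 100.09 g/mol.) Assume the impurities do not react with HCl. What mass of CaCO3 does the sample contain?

n(HCl) added = 0.04114 × 0.5957 = 0.02451 mol
n(NaOH) used in back-titration = 0.02438 × 0.2237 = 5.454 × 10^-3 mol
n(HCl) left over = 5.454 × 10^-3 mol (1:1 ratio)
n(HCl) consumed by analyte = 0.02451 − 5.454 × 10^-3 = 0.01905 mol
From the 1:2 ratio, n(CaCO3) = 1/2 × 0.01905 = 9.527 × 10^-3 mol
mass of CaCO3 = 9.527 × 10^-3 × 100.09 = 0.9535 g

0.9535 g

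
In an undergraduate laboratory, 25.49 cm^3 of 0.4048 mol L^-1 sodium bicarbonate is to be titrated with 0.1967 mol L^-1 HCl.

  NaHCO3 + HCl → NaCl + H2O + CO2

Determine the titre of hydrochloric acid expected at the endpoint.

52.46 mL

n(NaHCO3) = 0.02549 L × 0.4048 mol/L = 0.01032 mol
n(HCl) = 0.01032 mol (1:1 stoichiometry)
V(HCl) = 0.01032 mol / 0.1967 mol/L = 0.05246 L = 52.46 mL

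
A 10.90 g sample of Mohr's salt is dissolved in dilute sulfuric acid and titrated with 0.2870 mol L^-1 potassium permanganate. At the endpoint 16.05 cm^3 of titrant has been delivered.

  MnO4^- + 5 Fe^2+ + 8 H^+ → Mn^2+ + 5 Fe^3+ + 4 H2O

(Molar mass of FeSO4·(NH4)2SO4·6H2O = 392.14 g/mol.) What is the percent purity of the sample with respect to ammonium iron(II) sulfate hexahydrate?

82.86 %

n(KMnO4) = 0.01605 L × 0.2870 mol/L = 4.606 × 10^-3 mol
From the 5:1 ratio, n(FeSO4·(NH4)2SO4·6H2O) = 5/1 × 4.606 × 10^-3 = 0.02303 mol
mass of FeSO4·(NH4)2SO4·6H2O = 0.02303 × 392.14 g/mol = 9.032 g
% FeSO4·(NH4)2SO4·6H2O = 9.032 / 10.90 × 100 = 82.86 %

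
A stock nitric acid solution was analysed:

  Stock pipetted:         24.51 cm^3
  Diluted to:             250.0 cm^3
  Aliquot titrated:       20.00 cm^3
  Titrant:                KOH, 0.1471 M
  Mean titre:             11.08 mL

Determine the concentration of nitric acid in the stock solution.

HNO3 + KOH → KNO3 + H2O
n(KOH) = 0.01108 × 0.1471 = 1.630 × 10^-3 mol
n(HNO3) in the aliquot = 1.630 × 10^-3 mol (1:1 ratio)
[HNO3]_dilute = 1.630 × 10^-3 / 0.02000 = 0.08149 mol/L
Dilution factor = 250.0 / 24.51 = 10.20
[HNO3]_stock = 0.08149 × 10.20 = 0.8312 mol/L

0.8312 M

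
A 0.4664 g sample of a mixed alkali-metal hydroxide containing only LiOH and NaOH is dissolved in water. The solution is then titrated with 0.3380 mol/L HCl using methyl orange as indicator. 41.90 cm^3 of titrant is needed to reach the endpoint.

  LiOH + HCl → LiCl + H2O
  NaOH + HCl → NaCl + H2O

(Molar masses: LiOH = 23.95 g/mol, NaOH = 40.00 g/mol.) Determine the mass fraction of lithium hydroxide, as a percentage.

32.02 %

n(HCl) = 0.04190 × 0.3380 = 0.01416 mol
Let x = n(LiOH), y = n(NaOH).
Titrant: 1x + 1y = 0.01416;  mass: 23.95x + 40.00y = 0.4664
Solving, x = 6.236 × 10^-3 mol, y = 7.926 × 10^-3 mol
mass of LiOH = 6.236 × 10^-3 × 23.95 = 0.1494 g
% LiOH = 0.1494 / 0.4664 × 100 = 32.02 %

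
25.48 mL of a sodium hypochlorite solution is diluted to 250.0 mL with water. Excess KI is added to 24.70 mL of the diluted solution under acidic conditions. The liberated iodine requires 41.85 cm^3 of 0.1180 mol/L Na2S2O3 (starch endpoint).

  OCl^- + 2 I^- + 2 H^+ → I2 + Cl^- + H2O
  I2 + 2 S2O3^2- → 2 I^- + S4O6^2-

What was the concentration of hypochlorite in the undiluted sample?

n(S2O3^2-) = 0.04185 × 0.1180 = 4.938 × 10^-3 mol
n(I2) = n(S2O3^2-)/2 = 2.469 × 10^-3 mol
n(OCl^-) in the aliquot = 2.469 × 10^-3 mol (1:1 ratio)
[OCl^-]_dilute = 2.469 × 10^-3 / 0.02470 = 0.09997 mol/L
[OCl^-]_original = 0.09997 × 250.0/25.48 = 0.9808 mol/L

0.9808 mol/L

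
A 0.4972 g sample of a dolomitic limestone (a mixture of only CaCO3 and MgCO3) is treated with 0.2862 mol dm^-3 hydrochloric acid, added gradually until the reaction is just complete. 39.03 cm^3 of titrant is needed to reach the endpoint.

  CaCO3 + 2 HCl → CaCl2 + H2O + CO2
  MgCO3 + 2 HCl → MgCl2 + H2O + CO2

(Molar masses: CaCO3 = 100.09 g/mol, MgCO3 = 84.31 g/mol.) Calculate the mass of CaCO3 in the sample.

0.1669 g

n(HCl) = 0.03903 × 0.2862 = 0.01117 mol
Let x = n(CaCO3), y = n(MgCO3).
Titrant: 2x + 2y = 0.01117;  mass: 100.09x + 84.31y = 0.4972
Solving, x = 1.667 × 10^-3 mol, y = 3.918 × 10^-3 mol
mass of CaCO3 = 1.667 × 10^-3 × 100.09 = 0.1669 g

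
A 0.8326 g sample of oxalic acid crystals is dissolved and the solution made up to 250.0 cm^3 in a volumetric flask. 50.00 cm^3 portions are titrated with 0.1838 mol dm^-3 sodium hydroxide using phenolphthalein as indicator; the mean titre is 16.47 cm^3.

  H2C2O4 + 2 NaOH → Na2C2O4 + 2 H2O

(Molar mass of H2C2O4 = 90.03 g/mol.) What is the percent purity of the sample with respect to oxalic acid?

81.83 %

n(NaOH) per titration = 0.01647 × 0.1838 = 3.027 × 10^-3 mol
From the 1:2 ratio, n(H2C2O4) in each aliquot = 1/2 × 3.027 × 10^-3 = 1.514 × 10^-3 mol
n(H2C2O4) in the whole flask = 1.514 × 10^-3 × 250.0/50.00 = 7.568 × 10^-3 mol
mass of H2C2O4 = 7.568 × 10^-3 × 90.03 = 0.6813 g
% H2C2O4 = 0.6813 / 0.8326 × 100 = 81.83 %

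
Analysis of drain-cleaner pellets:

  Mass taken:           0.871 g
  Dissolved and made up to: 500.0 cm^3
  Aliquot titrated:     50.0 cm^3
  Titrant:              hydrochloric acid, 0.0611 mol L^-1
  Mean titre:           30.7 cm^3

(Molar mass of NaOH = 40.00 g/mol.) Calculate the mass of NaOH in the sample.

NaOH + HCl → NaCl + H2O
n(HCl) per titration = 0.0307 × 0.0611 = 1.88 × 10^-3 mol
n(NaOH) in each aliquot = 1.88 × 10^-3 mol (1:1 ratio)
n(NaOH) in the whole flask = 1.88 × 10^-3 × 500.0/50.0 = 0.0188 mol
mass of NaOH = 0.0188 × 40.00 = 0.750 g

0.750 g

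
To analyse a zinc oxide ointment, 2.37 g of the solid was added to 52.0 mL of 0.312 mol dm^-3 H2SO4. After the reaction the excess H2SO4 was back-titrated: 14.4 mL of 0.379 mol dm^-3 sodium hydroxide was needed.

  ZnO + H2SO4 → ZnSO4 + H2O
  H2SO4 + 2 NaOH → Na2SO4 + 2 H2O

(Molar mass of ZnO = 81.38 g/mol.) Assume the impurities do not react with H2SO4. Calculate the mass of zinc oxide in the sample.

1.10 g

n(H2SO4) added = 0.0520 × 0.312 = 0.0162 mol
n(NaOH) used in back-titration = 0.0144 × 0.379 = 5.46 × 10^-3 mol
From the 1:2 ratio, n(H2SO4) left over = 1/2 × 5.46 × 10^-3 = 2.73 × 10^-3 mol
n(H2SO4) consumed by analyte = 0.0162 − 2.73 × 10^-3 = 0.0135 mol
n(ZnO) = 0.0135 mol (1:1 ratio)
mass of ZnO = 0.0135 × 81.38 = 1.10 g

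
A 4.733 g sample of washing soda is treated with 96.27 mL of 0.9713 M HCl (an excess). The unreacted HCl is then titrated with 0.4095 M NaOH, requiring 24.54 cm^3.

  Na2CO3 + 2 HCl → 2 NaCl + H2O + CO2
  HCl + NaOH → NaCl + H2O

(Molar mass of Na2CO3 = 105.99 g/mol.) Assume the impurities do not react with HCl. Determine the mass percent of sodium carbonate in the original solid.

n(HCl) added = 0.09627 × 0.9713 = 0.09351 mol
n(NaOH) used in back-titration = 0.02454 × 0.4095 = 0.01005 mol
n(HCl) left over = 0.01005 mol (1:1 ratio)
n(HCl) consumed by analyte = 0.09351 − 0.01005 = 0.08346 mol
From the 1:2 ratio, n(Na2CO3) = 1/2 × 0.08346 = 0.04173 mol
mass of Na2CO3 = 0.04173 × 105.99 = 4.423 g
% Na2CO3 = 4.423 / 4.733 × 100 = 93.45 %

93.45 %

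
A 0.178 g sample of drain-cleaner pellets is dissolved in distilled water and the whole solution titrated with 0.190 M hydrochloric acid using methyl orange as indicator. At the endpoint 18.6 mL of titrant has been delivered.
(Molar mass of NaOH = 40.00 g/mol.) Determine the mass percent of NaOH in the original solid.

79.4 %

NaOH + HCl → NaCl + H2O
n(HCl) = 0.0186 L × 0.190 mol/L = 3.53 × 10^-3 mol
n(NaOH) = 3.53 × 10^-3 mol (1:1 ratio)
mass of NaOH = 3.53 × 10^-3 × 40.00 g/mol = 0.141 g
% NaOH = 0.141 / 0.178 × 100 = 79.4 %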